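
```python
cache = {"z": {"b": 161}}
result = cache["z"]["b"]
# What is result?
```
Trace:
  cache={'z': {'b': 161}}
  cache={'z': {'b': 161}}, result=161

Final answer: 161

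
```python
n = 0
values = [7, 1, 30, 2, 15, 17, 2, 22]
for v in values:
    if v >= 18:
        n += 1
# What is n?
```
Trace:
  n=0
  n=0, v=7
  n=0, v=1
  n=1, v=30
  n=1, v=2
  n=1, v=15
  n=1, v=17
  n=1, v=2
  n=2, v=22

Final answer: 2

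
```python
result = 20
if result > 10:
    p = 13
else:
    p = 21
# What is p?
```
Trace:
  result=20
  result=20, p=13

Final answer: 13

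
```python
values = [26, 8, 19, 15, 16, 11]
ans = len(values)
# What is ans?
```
Trace:
  values=[26, 8, 19, 15, 16, 11]
  values=[26, 8, 19, 15, 16, 11], ans=6

Final answer: 6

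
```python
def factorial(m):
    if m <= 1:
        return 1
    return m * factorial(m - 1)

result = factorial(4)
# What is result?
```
Call trace:
factorial(m=4)
  factorial(m=3)
    factorial(m=2)
      factorial(m=1)
      -> return 1
    -> return 2
  -> return 6
-> return 24

Final answer: 24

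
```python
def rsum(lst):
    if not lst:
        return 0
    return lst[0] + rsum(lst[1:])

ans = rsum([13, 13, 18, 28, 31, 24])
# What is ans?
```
Call trace:
rsum(lst=[13, 13, 18, 28, 31, 24])
  rsum(lst=[13, 18, 28, 31, 24])
    rsum(lst=[18, 28, 31, 24])
      rsum(lst=[28, 31, 24])
        rsum(lst=[31, 24])
          rsum(lst=[24])
            rsum(lst=[])
            -> return 0
          -> return 24
        -> return 55
      -> return 83
    -> return 101
  -> return 114
-> return 127

Final answer: 127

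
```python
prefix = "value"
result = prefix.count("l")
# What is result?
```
Trace:
  prefix='value'
  prefix='value', result=1

Final answer: 1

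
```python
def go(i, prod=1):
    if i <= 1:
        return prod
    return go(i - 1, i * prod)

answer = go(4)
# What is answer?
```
Call trace:
go(i=4, prod=1)
  go(i=3, prod=4)
    go(i=2, prod=12)
      go(i=1, prod=24)
      -> return 24
    -> return 24
  -> return 24
-> return 24

Final answer: 24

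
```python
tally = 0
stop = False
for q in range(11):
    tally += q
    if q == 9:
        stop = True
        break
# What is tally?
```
Trace:
  tally=0
  tally=0, stop=False
  tally=0, stop=False, q=0
  tally=1, stop=False, q=1
  tally=3, stop=False, q=2
  tally=6, stop=False, q=3
  tally=10, stop=False, q=4
  tally=15, stop=False, q=5
  tally=21, stop=False, q=6
  tally=28, stop=False, q=7
  tally=36, stop=False, q=8
  tally=45, stop=True, q=9

Final answer: 45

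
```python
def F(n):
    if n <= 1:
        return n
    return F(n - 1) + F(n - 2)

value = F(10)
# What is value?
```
Call trace (a repeated sub-call is expanded the first time; later identical calls just restate its return value):
F(n=10)
  F(n=9)
    F(n=8)
      F(n=7)
        F(n=6)
          F(n=5)
            F(n=4)
              F(n=3)
                F(n=2)
                  F(n=1)
                  -> return 1
                  F(n=0)
                  -> return 0
                -> return 1
                F(n=1)
                -> return 1
              -> return 2
              F(n=2) -> return 1  (same call as traced above)
            -> return 3
            F(n=3) -> return 2  (same call as traced above)
          -> return 5
          F(n=4) -> return 3  (same call as traced above)
        -> return 8
        F(n=5) -> return 5  (same call as traced above)
      -> return 13
      F(n=6) -> return 8  (same call as traced above)
    -> return 21
    F(n=7) -> return 13  (same call as traced above)
  -> return 34
  F(n=8) -> return 21  (same call as traced above)
-> return 55

Final answer: 55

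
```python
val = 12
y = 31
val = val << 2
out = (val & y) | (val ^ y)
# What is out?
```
Trace:
  val=12
  val=12, y=31
  val=48, y=31
  val=48, y=31, out=63

Final answer: 63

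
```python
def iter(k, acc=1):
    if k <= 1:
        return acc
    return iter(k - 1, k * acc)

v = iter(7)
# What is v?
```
Call trace:
iter(k=7, acc=1)
  iter(k=6, acc=7)
    iter(k=5, acc=42)
      iter(k=4, acc=210)
        iter(k=3, acc=840)
          iter(k=2, acc=2520)
            iter(k=1, acc=5040)
            -> return 5040
          -> return 5040
        -> return 5040
      -> return 5040
    -> return 5040
  -> return 5040
-> return 5040

Final answer: 5040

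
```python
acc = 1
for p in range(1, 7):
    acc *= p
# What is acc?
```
Trace:
  acc=1
  acc=1, p=1
  acc=2, p=2
  acc=6, p=3
  acc=24, p=4
  acc=120, p=5
  acc=720, p=6

Final answer: 720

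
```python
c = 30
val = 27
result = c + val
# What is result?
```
Trace:
  c=30
  c=30, val=27
  c=30, val=27, result=57

Final answer: 57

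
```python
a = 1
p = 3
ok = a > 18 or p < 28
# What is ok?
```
Trace:
  a=1
  a=1, p=3
  a=1, p=3, ok=True

Final answer: True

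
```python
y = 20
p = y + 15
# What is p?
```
Trace:
  y=20
  y=20, p=35

Final answer: 35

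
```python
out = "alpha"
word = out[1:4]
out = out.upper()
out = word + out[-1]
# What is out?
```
Trace:
  out='alpha'
  out='alpha', word='lph'
  out='ALPHA', word='lph'
  out='lphA', word='lph'

Final answer: 'lphA'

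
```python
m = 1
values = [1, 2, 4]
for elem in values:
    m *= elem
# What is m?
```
Trace:
  m=1
  m=1, elem=1
  m=2, elem=2
  m=8, elem=4

Final answer: 8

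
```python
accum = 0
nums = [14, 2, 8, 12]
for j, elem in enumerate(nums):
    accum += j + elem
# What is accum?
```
Trace:
  accum=0
  accum=14, j=0, elem=14
  accum=17, j=1, elem=2
  accum=27, j=2, elem=8
  accum=42, j=3, elem=12

Final answer: 42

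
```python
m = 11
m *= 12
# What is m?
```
Trace:
  m=11
  m=132

Final answer: 132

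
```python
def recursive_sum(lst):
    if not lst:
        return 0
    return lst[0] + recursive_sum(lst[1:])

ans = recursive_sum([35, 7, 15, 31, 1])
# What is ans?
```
Call trace:
recursive_sum(lst=[35, 7, 15, 31, 1])
  recursive_sum(lst=[7, 15, 31, 1])
    recursive_sum(lst=[15, 31, 1])
      recursive_sum(lst=[31, 1])
        recursive_sum(lst=[1])
          recursive_sum(lst=[])
          -> return 0
        -> return 1
      -> return 32
    -> return 47
  -> return 54
-> return 89

Final answer: 89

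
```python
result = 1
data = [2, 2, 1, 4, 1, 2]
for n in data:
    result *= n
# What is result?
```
Trace:
  result=1
  result=2, n=2
  result=4, n=2
  result=4, n=1
  result=16, n=4
  result=16, n=1
  result=32, n=2

Final answer: 32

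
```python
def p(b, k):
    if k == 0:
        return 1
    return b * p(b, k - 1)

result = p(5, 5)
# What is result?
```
Call trace:
p(b=5, k=5)
  p(b=5, k=4)
    p(b=5, k=3)
      p(b=5, k=2)
        p(b=5, k=1)
          p(b=5, k=0)
          -> return 1
        -> return 5
      -> return 25
    -> return 125
  -> return 625
-> return 3125

Final answer: 3125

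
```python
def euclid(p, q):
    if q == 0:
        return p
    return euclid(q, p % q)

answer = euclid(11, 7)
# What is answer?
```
Call trace:
euclid(p=11, q=7)
  euclid(p=7, q=4)
    euclid(p=4, q=3)
      euclid(p=3, q=1)
        euclid(p=1, q=0)
        -> return 1
      -> return 1
    -> return 1
  -> return 1
-> return 1

Final answer: 1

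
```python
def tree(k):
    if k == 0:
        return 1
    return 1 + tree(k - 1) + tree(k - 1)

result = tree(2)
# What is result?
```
Call trace (a repeated sub-call is expanded the first time; later identical calls just restate its return value):
tree(k=2)
  tree(k=1)
    tree(k=0)
    -> return 1
    tree(k=0)
    -> return 1
  -> return 3
  tree(k=1) -> return 3  (same call as traced above)
-> return 7

Final answer: 7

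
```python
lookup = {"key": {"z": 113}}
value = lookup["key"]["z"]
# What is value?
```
Trace:
  lookup={'key': {'z': 113}}
  lookup={'key': {'z': 113}}, value=113

Final answer: 113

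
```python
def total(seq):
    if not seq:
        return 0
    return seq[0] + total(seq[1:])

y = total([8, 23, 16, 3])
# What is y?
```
Call trace:
total(seq=[8, 23, 16, 3])
  total(seq=[23, 16, 3])
    total(seq=[16, 3])
      total(seq=[3])
        total(seq=[])
        -> return 0
      -> return 3
    -> return 19
  -> return 42
-> return 50

Final answer: 50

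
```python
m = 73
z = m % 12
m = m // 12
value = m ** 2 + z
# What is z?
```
Trace:
  m=73
  m=73, z=1
  m=6, z=1
  m=6, z=1, value=37

Final answer: 1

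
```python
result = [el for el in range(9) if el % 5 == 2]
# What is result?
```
Trace:
  el=0
  el=1
  el=2
  el=3
  el=4
  el=5
  el=6
  el=7
  el=8
  result=[2, 7]

Final answer: [2, 7]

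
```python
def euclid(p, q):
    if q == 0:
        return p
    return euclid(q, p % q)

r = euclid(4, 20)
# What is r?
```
Call trace:
euclid(p=4, q=20)
  euclid(p=20, q=4)
    euclid(p=4, q=0)
    -> return 4
  -> return 4
-> return 4

Final answer: 4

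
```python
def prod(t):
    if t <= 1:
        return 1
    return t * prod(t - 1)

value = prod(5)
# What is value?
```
Call trace:
prod(t=5)
  prod(t=4)
    prod(t=3)
      prod(t=2)
        prod(t=1)
        -> return 1
      -> return 2
    -> return 6
  -> return 24
-> return 120

Final answer: 120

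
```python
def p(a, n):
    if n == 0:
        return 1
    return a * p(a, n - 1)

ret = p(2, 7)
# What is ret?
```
Call trace:
p(a=2, n=7)
  p(a=2, n=6)
    p(a=2, n=5)
      p(a=2, n=4)
        p(a=2, n=3)
          p(a=2, n=2)
            p(a=2, n=1)
              p(a=2, n=0)
              -> return 1
            -> return 2
          -> return 4
        -> return 8
      -> return 16
    -> return 32
  -> return 64
-> return 128

Final answer: 128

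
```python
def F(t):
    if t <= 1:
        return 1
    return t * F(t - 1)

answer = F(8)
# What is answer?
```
Call trace:
F(t=8)
  F(t=7)
    F(t=6)
      F(t=5)
        F(t=4)
          F(t=3)
            F(t=2)
              F(t=1)
              -> return 1
            -> return 2
          -> return 6
        -> return 24
      -> return 120
    -> return 720
  -> return 5040
-> return 40320

Final answer: 40320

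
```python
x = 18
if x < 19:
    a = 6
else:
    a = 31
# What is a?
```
Trace:
  x=18
  x=18, a=6

Final answer: 6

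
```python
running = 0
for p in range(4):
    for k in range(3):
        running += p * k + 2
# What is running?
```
Trace:
  running=0
  running=2, p=0, k=0
  running=4, p=0, k=1
  running=6, p=0, k=2
  running=8, p=1, k=0
  running=11, p=1, k=1
  running=15, p=1, k=2
  running=17, p=2, k=0
  running=21, p=2, k=1
  running=27, p=2, k=2
  running=29, p=3, k=0
  running=34, p=3, k=1
  running=42, p=3, k=2

Final answer: 42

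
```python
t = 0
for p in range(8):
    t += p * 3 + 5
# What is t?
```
Trace:
  t=0
  t=5, p=0
  t=13, p=1
  t=24, p=2
  t=38, p=3
  t=55, p=4
  t=75, p=5
  t=98, p=6
  t=124, p=7

Final answer: 124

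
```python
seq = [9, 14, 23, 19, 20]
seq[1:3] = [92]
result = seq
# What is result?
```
Trace:
  seq=[9, 14, 23, 19, 20]
  seq=[9, 92, 19, 20]
  seq=[9, 92, 19, 20], result=[9, 92, 19, 20]

Final answer: [9, 92, 19, 20]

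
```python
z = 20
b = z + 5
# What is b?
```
Trace:
  z=20
  z=20, b=25

Final answer: 25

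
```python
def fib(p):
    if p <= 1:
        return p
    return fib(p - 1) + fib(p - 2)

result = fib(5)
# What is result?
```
Call trace (a repeated sub-call is expanded the first time; later identical calls just restate its return value):
fib(p=5)
  fib(p=4)
    fib(p=3)
      fib(p=2)
        fib(p=1)
        -> return 1
        fib(p=0)
        -> return 0
      -> return 1
      fib(p=1)
      -> return 1
    -> return 2
    fib(p=2) -> return 1  (same call as traced above)
  -> return 3
  fib(p=3) -> return 2  (same call as traced above)
-> return 5

Final answer: 5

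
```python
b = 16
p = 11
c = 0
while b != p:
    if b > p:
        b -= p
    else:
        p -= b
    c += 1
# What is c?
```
Trace:
  b=16
  b=16, p=11
  b=16, p=11, c=0
  b=5, p=11, c=1
  b=5, p=6, c=2
  b=5, p=1, c=3
  b=4, p=1, c=4
  b=3, p=1, c=5
  b=2, p=1, c=6
  b=1, p=1, c=7

Final answer: 7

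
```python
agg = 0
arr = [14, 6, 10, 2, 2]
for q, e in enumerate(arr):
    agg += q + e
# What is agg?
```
Trace:
  agg=0
  agg=14, q=0, e=14
  agg=21, q=1, e=6
  agg=33, q=2, e=10
  agg=38, q=3, e=2
  agg=44, q=4, e=2

Final answer: 44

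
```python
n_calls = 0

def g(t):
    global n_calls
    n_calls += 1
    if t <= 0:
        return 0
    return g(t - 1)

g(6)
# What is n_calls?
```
Call trace:
g(t=6)
  g(t=5)
    g(t=4)
      g(t=3)
        g(t=2)
          g(t=1)
            g(t=0)
            -> return 0
          -> return 0
        -> return 0
      -> return 0
    -> return 0
  -> return 0
-> return 0

n_calls is incremented once per call. g is entered once for each t = 6, 5, 4, 3, 2, 1, 0 (the t <= 0 call returns without recursing), i.e. 6 + 1 calls.
n_calls = 7

Final answer: 7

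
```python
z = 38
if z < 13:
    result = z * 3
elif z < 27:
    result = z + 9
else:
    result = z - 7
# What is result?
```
Trace:
  z=38
  z=38, result=31

Final answer: 31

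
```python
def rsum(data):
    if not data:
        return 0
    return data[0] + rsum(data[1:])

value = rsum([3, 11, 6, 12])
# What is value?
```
Call trace:
rsum(data=[3, 11, 6, 12])
  rsum(data=[11, 6, 12])
    rsum(data=[6, 12])
      rsum(data=[12])
        rsum(data=[])
        -> return 0
      -> return 12
    -> return 18
  -> return 29
-> return 32

Final answer: 32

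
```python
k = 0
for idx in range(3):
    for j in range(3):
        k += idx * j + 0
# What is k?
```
Trace:
  k=0
  k=0, idx=0, j=0
  k=0, idx=0, j=1
  k=0, idx=0, j=2
  k=0, idx=1, j=0
  k=1, idx=1, j=1
  k=3, idx=1, j=2
  k=3, idx=2, j=0
  k=5, idx=2, j=1
  k=9, idx=2, j=2

Final answer: 9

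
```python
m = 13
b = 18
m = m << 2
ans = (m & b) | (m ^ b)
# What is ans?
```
Trace:
  m=13
  m=13, b=18
  m=52, b=18
  m=52, b=18, ans=54

Final answer: 54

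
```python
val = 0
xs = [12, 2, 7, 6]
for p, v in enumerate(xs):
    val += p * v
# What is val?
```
Trace:
  val=0
  val=0, p=0, v=12
  val=2, p=1, v=2
  val=16, p=2, v=7
  val=34, p=3, v=6

Final answer: 34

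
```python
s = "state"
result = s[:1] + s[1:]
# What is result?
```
Trace:
  s='state'
  s='state', result='state'

Final answer: 'state'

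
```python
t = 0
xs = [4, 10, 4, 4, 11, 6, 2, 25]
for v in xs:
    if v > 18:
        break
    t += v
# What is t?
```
Trace:
  t=0
  t=4, v=4
  t=14, v=10
  t=18, v=4
  t=22, v=4
  t=33, v=11
  t=39, v=6
  t=41, v=2
  t=41, v=25

Final answer: 41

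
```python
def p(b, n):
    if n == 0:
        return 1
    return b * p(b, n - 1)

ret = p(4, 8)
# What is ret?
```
Call trace:
p(b=4, n=8)
  p(b=4, n=7)
    p(b=4, n=6)
      p(b=4, n=5)
        p(b=4, n=4)
          p(b=4, n=3)
            p(b=4, n=2)
              p(b=4, n=1)
                p(b=4, n=0)
                -> return 1
              -> return 4
            -> return 16
          -> return 64
        -> return 256
      -> return 1024
    -> return 4096
  -> return 16384
-> return 65536

Final answer: 65536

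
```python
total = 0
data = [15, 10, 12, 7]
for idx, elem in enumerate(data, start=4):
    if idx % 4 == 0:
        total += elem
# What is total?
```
Trace:
  total=0
  total=15, idx=4, elem=15
  total=15, idx=5, elem=10
  total=15, idx=6, elem=12
  total=15, idx=7, elem=7

Final answer: 15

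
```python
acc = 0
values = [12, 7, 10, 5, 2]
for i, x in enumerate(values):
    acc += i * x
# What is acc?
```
Trace:
  acc=0
  acc=0, i=0, x=12
  acc=7, i=1, x=7
  acc=27, i=2, x=10
  acc=42, i=3, x=5
  acc=50, i=4, x=2

Final answer: 50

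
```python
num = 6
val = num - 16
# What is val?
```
Trace:
  num=6
  num=6, val=-10

Final answer: -10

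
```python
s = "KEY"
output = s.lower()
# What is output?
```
Trace:
  s='KEY'
  s='KEY', output='key'

Final answer: 'key'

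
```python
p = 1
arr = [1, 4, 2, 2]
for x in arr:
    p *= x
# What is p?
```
Trace:
  p=1
  p=1, x=1
  p=4, x=4
  p=8, x=2
  p=16, x=2

Final answer: 16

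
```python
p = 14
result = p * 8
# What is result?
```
Trace:
  p=14
  p=14, result=112

Final answer: 112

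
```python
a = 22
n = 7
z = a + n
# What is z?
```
Trace:
  a=22
  a=22, n=7
  a=22, n=7, z=29

Final answer: 29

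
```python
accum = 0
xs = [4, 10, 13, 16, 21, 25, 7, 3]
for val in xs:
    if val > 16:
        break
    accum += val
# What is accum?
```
Trace:
  accum=0
  accum=4, val=4
  accum=14, val=10
  accum=27, val=13
  accum=43, val=16
  accum=43, val=21

Final answer: 43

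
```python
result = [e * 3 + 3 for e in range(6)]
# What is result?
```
Trace:
  e=0
  e=1
  e=2
  e=3
  e=4
  e=5
  result=[3, 6, 9, 12, 15, 18]

Final answer: [3, 6, 9, 12, 15, 18]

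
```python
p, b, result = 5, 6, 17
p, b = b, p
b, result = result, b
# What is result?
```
Trace:
  p=5, b=6, result=17
  p=6, b=5, result=17
  p=6, b=17, result=5

Final answer: 5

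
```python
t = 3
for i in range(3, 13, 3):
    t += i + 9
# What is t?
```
Trace:
  t=3
  t=15, i=3
  t=30, i=6
  t=48, i=9
  t=69, i=12

Final answer: 69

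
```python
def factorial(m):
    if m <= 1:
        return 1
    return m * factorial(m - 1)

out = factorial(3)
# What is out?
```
Call trace:
factorial(m=3)
  factorial(m=2)
    factorial(m=1)
    -> return 1
  -> return 2
-> return 6

Final answer: 6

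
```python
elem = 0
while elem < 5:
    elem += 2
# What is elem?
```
Trace:
  elem=0
  elem=2
  elem=4
  elem=6

Final answer: 6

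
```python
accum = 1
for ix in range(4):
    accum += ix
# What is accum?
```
Trace:
  accum=1
  accum=1, ix=0
  accum=2, ix=1
  accum=4, ix=2
  accum=7, ix=3

Final answer: 7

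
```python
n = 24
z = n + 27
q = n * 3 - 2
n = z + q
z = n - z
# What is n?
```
Trace:
  n=24
  n=24, z=51
  n=24, z=51, q=70
  n=121, z=51, q=70
  n=121, z=70, q=70

Final answer: 121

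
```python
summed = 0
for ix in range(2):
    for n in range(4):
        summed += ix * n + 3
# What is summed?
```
Trace:
  summed=0
  summed=3, ix=0, n=0
  summed=6, ix=0, n=1
  summed=9, ix=0, n=2
  summed=12, ix=0, n=3
  summed=15, ix=1, n=0
  summed=19, ix=1, n=1
  summed=24, ix=1, n=2
  summed=30, ix=1, n=3

Final answer: 30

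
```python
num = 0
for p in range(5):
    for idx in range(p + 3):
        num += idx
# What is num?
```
Trace:
  num=0
  num=0, p=0, idx=0
  num=1, p=0, idx=1
  num=3, p=0, idx=2
  num=3, p=1, idx=0
  num=4, p=1, idx=1
  num=6, p=1, idx=2
  num=9, p=1, idx=3
  num=9, p=2, idx=0
  num=10, p=2, idx=1
  num=12, p=2, idx=2
  num=15, p=2, idx=3
  num=19, p=2, idx=4
  num=19, p=3, idx=0
  num=20, p=3, idx=1
  num=22, p=3, idx=2
  num=25, p=3, idx=3
  num=29, p=3, idx=4
  num=34, p=3, idx=5
  num=34, p=4, idx=0
  num=35, p=4, idx=1
  num=37, p=4, idx=2
  num=40, p=4, idx=3
  num=44, p=4, idx=4
  num=49, p=4, idx=5
  num=55, p=4, idx=6

Final answer: 55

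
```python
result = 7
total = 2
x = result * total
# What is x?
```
Trace:
  result=7
  result=7, total=2
  result=7, total=2, x=14

Final answer: 14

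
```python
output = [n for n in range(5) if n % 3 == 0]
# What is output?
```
Trace:
  n=0
  n=1
  n=2
  n=3
  n=4
  output=[0, 3]

Final answer: [0, 3]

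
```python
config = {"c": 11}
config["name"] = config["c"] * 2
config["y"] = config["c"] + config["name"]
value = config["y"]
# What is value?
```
Trace:
  config={'c': 11}
  config={'c': 11, 'name': 22}
  config={'c': 11, 'name': 22, 'y': 33}
  config={'c': 11, 'name': 22, 'y': 33}, value=33

Final answer: 33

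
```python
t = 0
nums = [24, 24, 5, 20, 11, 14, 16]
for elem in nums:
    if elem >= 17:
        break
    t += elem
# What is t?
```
Trace:
  t=0
  t=0, elem=24

Final answer: 0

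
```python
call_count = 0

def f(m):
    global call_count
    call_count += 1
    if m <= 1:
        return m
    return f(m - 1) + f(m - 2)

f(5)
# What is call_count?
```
Call trace (a repeated sub-call is expanded the first time; later identical calls just restate its return value):
f(m=5)
  f(m=4)
    f(m=3)
      f(m=2)
        f(m=1)
        -> return 1
        f(m=0)
        -> return 0
      -> return 1
      f(m=1)
      -> return 1
    -> return 2
    f(m=2) -> return 1  (same call as traced above)
  -> return 3
  f(m=3) -> return 2  (same call as traced above)
-> return 5

call_count is incremented once per call, so count the calls in each subtree. Let C(m) = number of calls made by f(m).
C(0) = C(1) = 1 (base case, no recursion); C(m) = 1 + C(m - 1) + C(m - 2) otherwise.
C(2) = 1 + C(1) + C(0) = 1 + 1 + 1 = 3
C(3) = 1 + C(2) + C(1) = 1 + 3 + 1 = 5
C(4) = 1 + C(3) + C(2) = 1 + 5 + 3 = 9
C(5) = 1 + C(4) + C(3) = 1 + 9 + 5 = 15
call_count = C(5) = 15

Final answer: 15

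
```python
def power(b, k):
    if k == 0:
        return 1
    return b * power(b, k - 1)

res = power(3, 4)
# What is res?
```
Call trace:
power(b=3, k=4)
  power(b=3, k=3)
    power(b=3, k=2)
      power(b=3, k=1)
        power(b=3, k=0)
        -> return 1
      -> return 3
    -> return 9
  -> return 27
-> return 81

Final answer: 81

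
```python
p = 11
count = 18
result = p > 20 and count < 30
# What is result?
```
Trace:
  p=11
  p=11, count=18
  p=11, count=18, result=False

Final answer: False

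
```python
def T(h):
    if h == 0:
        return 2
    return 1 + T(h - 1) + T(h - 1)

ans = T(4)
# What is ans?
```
Call trace (a repeated sub-call is expanded the first time; later identical calls just restate its return value):
T(h=4)
  T(h=3)
    T(h=2)
      T(h=1)
        T(h=0)
        -> return 2
        T(h=0)
        -> return 2
      -> return 5
      T(h=1) -> return 5  (same call as traced above)
    -> return 11
    T(h=2) -> return 11  (same call as traced above)
  -> return 23
  T(h=3) -> return 23  (same call as traced above)
-> return 47

Final answer: 47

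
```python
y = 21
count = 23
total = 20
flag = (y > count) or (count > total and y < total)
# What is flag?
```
Trace:
  y=21
  y=21, count=23
  y=21, count=23, total=20
  y=21, count=23, total=20, flag=False

Final answer: False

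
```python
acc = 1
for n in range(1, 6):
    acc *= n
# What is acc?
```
Trace:
  acc=1
  acc=1, n=1
  acc=2, n=2
  acc=6, n=3
  acc=24, n=4
  acc=120, n=5

Final answer: 120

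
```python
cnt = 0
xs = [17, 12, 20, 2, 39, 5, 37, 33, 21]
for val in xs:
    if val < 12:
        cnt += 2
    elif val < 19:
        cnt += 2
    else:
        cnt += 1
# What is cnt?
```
Trace:
  cnt=0
  cnt=2, val=17
  cnt=4, val=12
  cnt=5, val=20
  cnt=7, val=2
  cnt=8, val=39
  cnt=10, val=5
  cnt=11, val=37
  cnt=12, val=33
  cnt=13, val=21

Final answer: 13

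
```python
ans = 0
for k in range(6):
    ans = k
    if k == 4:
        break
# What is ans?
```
Trace:
  ans=0
  ans=0, k=0
  ans=1, k=1
  ans=2, k=2
  ans=3, k=3
  ans=4, k=4

Final answer: 4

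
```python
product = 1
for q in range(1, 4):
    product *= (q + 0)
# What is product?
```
Trace:
  product=1
  product=1, q=1
  product=2, q=2
  product=6, q=3

Final answer: 6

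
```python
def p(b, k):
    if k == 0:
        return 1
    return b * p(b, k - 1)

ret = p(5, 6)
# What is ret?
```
Call trace:
p(b=5, k=6)
  p(b=5, k=5)
    p(b=5, k=4)
      p(b=5, k=3)
        p(b=5, k=2)
          p(b=5, k=1)
            p(b=5, k=0)
            -> return 1
          -> return 5
        -> return 25
      -> return 125
    -> return 625
  -> return 3125
-> return 15625

Final answer: 15625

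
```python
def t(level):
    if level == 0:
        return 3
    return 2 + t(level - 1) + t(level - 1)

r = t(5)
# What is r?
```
Call trace (a repeated sub-call is expanded the first time; later identical calls just restate its return value):
t(level=5)
  t(level=4)
    t(level=3)
      t(level=2)
        t(level=1)
          t(level=0)
          -> return 3
          t(level=0)
          -> return 3
        -> return 8
        t(level=1) -> return 8  (same call as traced above)
      -> return 18
      t(level=2) -> return 18  (same call as traced above)
    -> return 38
    t(level=3) -> return 38  (same call as traced above)
  -> return 78
  t(level=4) -> return 78  (same call as traced above)
-> return 158

Final answer: 158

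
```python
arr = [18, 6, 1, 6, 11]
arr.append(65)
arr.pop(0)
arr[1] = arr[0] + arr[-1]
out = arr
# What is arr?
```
Trace:
  arr=[18, 6, 1, 6, 11]
  arr=[18, 6, 1, 6, 11, 65]
  arr=[6, 1, 6, 11, 65]
  arr=[6, 71, 6, 11, 65]
  arr=[6, 71, 6, 11, 65], out=[6, 71, 6, 11, 65]

Final answer: [6, 71, 6, 11, 65]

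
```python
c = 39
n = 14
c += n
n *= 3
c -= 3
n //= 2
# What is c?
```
Trace:
  c=39
  c=39, n=14
  c=53, n=14
  c=53, n=42
  c=50, n=42
  c=50, n=21

Final answer: 50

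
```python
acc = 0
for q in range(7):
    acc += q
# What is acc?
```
Trace:
  acc=0
  acc=0, q=0
  acc=1, q=1
  acc=3, q=2
  acc=6, q=3
  acc=10, q=4
  acc=15, q=5
  acc=21, q=6

Final answer: 21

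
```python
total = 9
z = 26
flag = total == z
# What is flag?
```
Trace:
  total=9
  total=9, z=26
  total=9, z=26, flag=False

Final answer: False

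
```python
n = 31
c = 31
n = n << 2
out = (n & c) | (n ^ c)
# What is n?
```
Trace:
  n=31
  n=31, c=31
  n=124, c=31
  n=124, c=31, out=127

Final answer: 124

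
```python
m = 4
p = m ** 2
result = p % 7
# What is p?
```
Trace:
  m=4
  m=4, p=16
  m=4, p=16, result=2

Final answer: 16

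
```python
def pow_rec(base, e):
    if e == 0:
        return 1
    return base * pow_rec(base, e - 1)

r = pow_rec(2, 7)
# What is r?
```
Call trace:
pow_rec(base=2, e=7)
  pow_rec(base=2, e=6)
    pow_rec(base=2, e=5)
      pow_rec(base=2, e=4)
        pow_rec(base=2, e=3)
          pow_rec(base=2, e=2)
            pow_rec(base=2, e=1)
              pow_rec(base=2, e=0)
              -> return 1
            -> return 2
          -> return 4
        -> return 8
      -> return 16
    -> return 32
  -> return 64
-> return 128

Final answer: 128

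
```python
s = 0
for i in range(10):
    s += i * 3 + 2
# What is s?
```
Trace:
  s=0
  s=2, i=0
  s=7, i=1
  s=15, i=2
  s=26, i=3
  s=40, i=4
  s=57, i=5
  s=77, i=6
  s=100, i=7
  s=126, i=8
  s=155, i=9

Final answer: 155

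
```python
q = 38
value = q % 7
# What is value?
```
Trace:
  q=38
  q=38, value=3

Final answer: 3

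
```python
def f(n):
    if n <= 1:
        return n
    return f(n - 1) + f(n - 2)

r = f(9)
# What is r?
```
Call trace (a repeated sub-call is expanded the first time; later identical calls just restate its return value):
f(n=9)
  f(n=8)
    f(n=7)
      f(n=6)
        f(n=5)
          f(n=4)
            f(n=3)
              f(n=2)
                f(n=1)
                -> return 1
                f(n=0)
                -> return 0
              -> return 1
              f(n=1)
              -> return 1
            -> return 2
            f(n=2) -> return 1  (same call as traced above)
          -> return 3
          f(n=3) -> return 2  (same call as traced above)
        -> return 5
        f(n=4) -> return 3  (same call as traced above)
      -> return 8
      f(n=5) -> return 5  (same call as traced above)
    -> return 13
    f(n=6) -> return 8  (same call as traced above)
  -> return 21
  f(n=7) -> return 13  (same call as traced above)
-> return 34

Final answer: 34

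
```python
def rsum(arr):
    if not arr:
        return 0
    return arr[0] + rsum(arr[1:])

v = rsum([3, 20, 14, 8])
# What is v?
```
Call trace:
rsum(arr=[3, 20, 14, 8])
  rsum(arr=[20, 14, 8])
    rsum(arr=[14, 8])
      rsum(arr=[8])
        rsum(arr=[])
        -> return 0
      -> return 8
    -> return 22
  -> return 42
-> return 45

Final answer: 45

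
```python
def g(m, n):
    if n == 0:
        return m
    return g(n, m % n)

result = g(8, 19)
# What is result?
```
Call trace:
g(m=8, n=19)
  g(m=19, n=8)
    g(m=8, n=3)
      g(m=3, n=2)
        g(m=2, n=1)
          g(m=1, n=0)
          -> return 1
        -> return 1
      -> return 1
    -> return 1
  -> return 1
-> return 1

Final answer: 1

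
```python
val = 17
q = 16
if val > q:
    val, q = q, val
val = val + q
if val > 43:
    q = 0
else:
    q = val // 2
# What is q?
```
Trace:
  val=17
  val=17, q=16
  val=16, q=17
  val=33, q=17
  val=33, q=16

Final answer: 16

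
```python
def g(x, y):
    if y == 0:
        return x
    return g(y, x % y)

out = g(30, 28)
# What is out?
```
Call trace:
g(x=30, y=28)
  g(x=28, y=2)
    g(x=2, y=0)
    -> return 2
  -> return 2
-> return 2

Final answer: 2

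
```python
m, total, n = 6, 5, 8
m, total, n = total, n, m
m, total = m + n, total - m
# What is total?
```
Trace:
  m=6, total=5, n=8
  m=5, total=8, n=6
  m=11, total=3, n=6

Final answer: 3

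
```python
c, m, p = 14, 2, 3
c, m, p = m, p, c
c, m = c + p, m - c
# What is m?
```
Trace:
  c=14, m=2, p=3
  c=2, m=3, p=14
  c=16, m=1, p=14

Final answer: 1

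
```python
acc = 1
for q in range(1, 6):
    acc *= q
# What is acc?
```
Trace:
  acc=1
  acc=1, q=1
  acc=2, q=2
  acc=6, q=3
  acc=24, q=4
  acc=120, q=5

Final answer: 120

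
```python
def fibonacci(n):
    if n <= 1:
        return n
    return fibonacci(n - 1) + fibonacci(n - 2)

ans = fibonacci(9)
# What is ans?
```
Call trace (a repeated sub-call is expanded the first time; later identical calls just restate its return value):
fibonacci(n=9)
  fibonacci(n=8)
    fibonacci(n=7)
      fibonacci(n=6)
        fibonacci(n=5)
          fibonacci(n=4)
            fibonacci(n=3)
              fibonacci(n=2)
                fibonacci(n=1)
                -> return 1
                fibonacci(n=0)
                -> return 0
              -> return 1
              fibonacci(n=1)
              -> return 1
            -> return 2
            fibonacci(n=2) -> return 1  (same call as traced above)
          -> return 3
          fibonacci(n=3) -> return 2  (same call as traced above)
        -> return 5
        fibonacci(n=4) -> return 3  (same call as traced above)
      -> return 8
      fibonacci(n=5) -> return 5  (same call as traced above)
    -> return 13
    fibonacci(n=6) -> return 8  (same call as traced above)
  -> return 21
  fibonacci(n=7) -> return 13  (same call as traced above)
-> return 34

Final answer: 34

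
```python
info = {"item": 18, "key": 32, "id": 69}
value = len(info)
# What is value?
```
Trace:
  info={'item': 18, 'key': 32, 'id': 69}
  info={'item': 18, 'key': 32, 'id': 69}, value=3

Final answer: 3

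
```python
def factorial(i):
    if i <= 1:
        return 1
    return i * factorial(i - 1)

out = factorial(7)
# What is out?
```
Call trace:
factorial(i=7)
  factorial(i=6)
    factorial(i=5)
      factorial(i=4)
        factorial(i=3)
          factorial(i=2)
            factorial(i=1)
            -> return 1
          -> return 2
        -> return 6
      -> return 24
    -> return 120
  -> return 720
-> return 5040

Final answer: 5040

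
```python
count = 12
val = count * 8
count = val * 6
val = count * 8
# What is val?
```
Trace:
  count=12
  count=12, val=96
  count=576, val=96
  count=576, val=4608

Final answer: 4608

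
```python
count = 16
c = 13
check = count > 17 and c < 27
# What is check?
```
Trace:
  count=16
  count=16, c=13
  count=16, c=13, check=False

Final answer: False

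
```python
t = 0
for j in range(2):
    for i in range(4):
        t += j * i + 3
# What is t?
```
Trace:
  t=0
  t=3, j=0, i=0
  t=6, j=0, i=1
  t=9, j=0, i=2
  t=12, j=0, i=3
  t=15, j=1, i=0
  t=19, j=1, i=1
  t=24, j=1, i=2
  t=30, j=1, i=3

Final answer: 30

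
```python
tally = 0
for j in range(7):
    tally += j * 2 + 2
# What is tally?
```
Trace:
  tally=0
  tally=2, j=0
  tally=6, j=1
  tally=12, j=2
  tally=20, j=3
  tally=30, j=4
  tally=42, j=5
  tally=56, j=6

Final answer: 56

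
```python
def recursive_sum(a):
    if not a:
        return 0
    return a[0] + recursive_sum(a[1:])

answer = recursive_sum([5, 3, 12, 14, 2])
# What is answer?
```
Call trace:
recursive_sum(a=[5, 3, 12, 14, 2])
  recursive_sum(a=[3, 12, 14, 2])
    recursive_sum(a=[12, 14, 2])
      recursive_sum(a=[14, 2])
        recursive_sum(a=[2])
          recursive_sum(a=[])
          -> return 0
        -> return 2
      -> return 16
    -> return 28
  -> return 31
-> return 36

Final answer: 36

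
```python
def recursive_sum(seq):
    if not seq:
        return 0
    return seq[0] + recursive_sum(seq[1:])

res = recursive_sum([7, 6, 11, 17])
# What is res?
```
Call trace:
recursive_sum(seq=[7, 6, 11, 17])
  recursive_sum(seq=[6, 11, 17])
    recursive_sum(seq=[11, 17])
      recursive_sum(seq=[17])
        recursive_sum(seq=[])
        -> return 0
      -> return 17
    -> return 28
  -> return 34
-> return 41

Final answer: 41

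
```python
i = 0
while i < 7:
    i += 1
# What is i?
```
Trace:
  i=0
  i=1
  i=2
  i=3
  i=4
  i=5
  i=6
  i=7

Final answer: 7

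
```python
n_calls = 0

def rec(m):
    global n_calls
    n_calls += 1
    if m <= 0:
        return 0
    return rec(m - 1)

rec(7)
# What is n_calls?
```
Call trace:
rec(m=7)
  rec(m=6)
    rec(m=5)
      rec(m=4)
        rec(m=3)
          rec(m=2)
            rec(m=1)
              rec(m=0)
              -> return 0
            -> return 0
          -> return 0
        -> return 0
      -> return 0
    -> return 0
  -> return 0
-> return 0

n_calls is incremented once per call. rec is entered once for each m = 7, 6, 5, 4, 3, 2, 1, 0 (the m <= 0 call returns without recursing), i.e. 7 + 1 calls.
n_calls = 8

Final answer: 8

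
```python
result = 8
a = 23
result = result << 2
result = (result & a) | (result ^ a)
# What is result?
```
Trace:
  result=8
  result=8, a=23
  result=32, a=23
  result=55, a=23

Final answer: 55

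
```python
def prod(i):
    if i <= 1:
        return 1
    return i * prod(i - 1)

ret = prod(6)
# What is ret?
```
Call trace:
prod(i=6)
  prod(i=5)
    prod(i=4)
      prod(i=3)
        prod(i=2)
          prod(i=1)
          -> return 1
        -> return 2
      -> return 6
    -> return 24
  -> return 120
-> return 720

Final answer: 720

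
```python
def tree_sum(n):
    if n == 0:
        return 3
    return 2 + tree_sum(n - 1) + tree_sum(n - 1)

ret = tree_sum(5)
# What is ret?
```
Call trace (a repeated sub-call is expanded the first time; later identical calls just restate its return value):
tree_sum(n=5)
  tree_sum(n=4)
    tree_sum(n=3)
      tree_sum(n=2)
        tree_sum(n=1)
          tree_sum(n=0)
          -> return 3
          tree_sum(n=0)
          -> return 3
        -> return 8
        tree_sum(n=1) -> return 8  (same call as traced above)
      -> return 18
      tree_sum(n=2) -> return 18  (same call as traced above)
    -> return 38
    tree_sum(n=3) -> return 38  (same call as traced above)
  -> return 78
  tree_sum(n=4) -> return 78  (same call as traced above)
-> return 158

Final answer: 158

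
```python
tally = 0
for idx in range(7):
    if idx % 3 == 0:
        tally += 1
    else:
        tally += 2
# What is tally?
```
Trace:
  tally=0
  tally=1, idx=0
  tally=3, idx=1
  tally=5, idx=2
  tally=6, idx=3
  tally=8, idx=4
  tally=10, idx=5
  tally=11, idx=6

Final answer: 11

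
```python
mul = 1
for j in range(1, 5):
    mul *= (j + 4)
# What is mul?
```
Trace:
  mul=1
  mul=5, j=1
  mul=30, j=2
  mul=210, j=3
  mul=1680, j=4

Final answer: 1680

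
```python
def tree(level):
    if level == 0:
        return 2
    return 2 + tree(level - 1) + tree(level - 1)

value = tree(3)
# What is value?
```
Call trace (a repeated sub-call is expanded the first time; later identical calls just restate its return value):
tree(level=3)
  tree(level=2)
    tree(level=1)
      tree(level=0)
      -> return 2
      tree(level=0)
      -> return 2
    -> return 6
    tree(level=1) -> return 6  (same call as traced above)
  -> return 14
  tree(level=2) -> return 14  (same call as traced above)
-> return 30

Final answer: 30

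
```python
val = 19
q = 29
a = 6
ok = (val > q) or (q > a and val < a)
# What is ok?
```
Trace:
  val=19
  val=19, q=29
  val=19, q=29, a=6
  val=19, q=29, a=6, ok=False

Final answer: False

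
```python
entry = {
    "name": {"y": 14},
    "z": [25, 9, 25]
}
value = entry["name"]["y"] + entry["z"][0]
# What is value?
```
Trace:
  entry={'name': {'y': 14}, 'z': [25, 9, 25]}
  entry={'name': {'y': 14}, 'z': [25, 9, 25]}, value=39

Final answer: 39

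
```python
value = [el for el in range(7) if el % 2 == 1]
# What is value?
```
Trace:
  el=0
  el=1
  el=2
  el=3
  el=4
  el=5
  el=6
  value=[1, 3, 5]

Final answer: [1, 3, 5]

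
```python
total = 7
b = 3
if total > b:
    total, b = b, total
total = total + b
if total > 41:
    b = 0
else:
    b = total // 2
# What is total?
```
Trace:
  total=7
  total=7, b=3
  total=3, b=7
  total=10, b=7
  total=10, b=5

Final answer: 10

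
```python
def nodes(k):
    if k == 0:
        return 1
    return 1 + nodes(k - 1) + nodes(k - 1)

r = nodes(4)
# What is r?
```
Call trace (a repeated sub-call is expanded the first time; later identical calls just restate its return value):
nodes(k=4)
  nodes(k=3)
    nodes(k=2)
      nodes(k=1)
        nodes(k=0)
        -> return 1
        nodes(k=0)
        -> return 1
      -> return 3
      nodes(k=1) -> return 3  (same call as traced above)
    -> return 7
    nodes(k=2) -> return 7  (same call as traced above)
  -> return 15
  nodes(k=3) -> return 15  (same call as traced above)
-> return 31

Final answer: 31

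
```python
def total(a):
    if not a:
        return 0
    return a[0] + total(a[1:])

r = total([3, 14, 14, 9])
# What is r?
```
Call trace:
total(a=[3, 14, 14, 9])
  total(a=[14, 14, 9])
    total(a=[14, 9])
      total(a=[9])
        total(a=[])
        -> return 0
      -> return 9
    -> return 23
  -> return 37
-> return 40

Final answer: 40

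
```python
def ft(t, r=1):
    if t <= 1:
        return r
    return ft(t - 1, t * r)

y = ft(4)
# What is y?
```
Call trace:
ft(t=4, r=1)
  ft(t=3, r=4)
    ft(t=2, r=12)
      ft(t=1, r=24)
      -> return 24
    -> return 24
  -> return 24
-> return 24

Final answer: 24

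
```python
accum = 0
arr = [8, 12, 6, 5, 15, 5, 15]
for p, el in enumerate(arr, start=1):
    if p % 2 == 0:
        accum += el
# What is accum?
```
Trace:
  accum=0
  accum=0, p=1, el=8
  accum=12, p=2, el=12
  accum=12, p=3, el=6
  accum=17, p=4, el=5
  accum=17, p=5, el=15
  accum=22, p=6, el=5
  accum=22, p=7, el=15

Final answer: 22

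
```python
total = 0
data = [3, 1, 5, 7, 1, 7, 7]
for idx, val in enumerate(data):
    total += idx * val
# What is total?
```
Trace:
  total=0
  total=0, idx=0, val=3
  total=1, idx=1, val=1
  total=11, idx=2, val=5
  total=32, idx=3, val=7
  total=36, idx=4, val=1
  total=71, idx=5, val=7
  total=113, idx=6, val=7

Final answer: 113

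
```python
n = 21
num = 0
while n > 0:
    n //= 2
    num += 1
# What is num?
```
Trace:
  n=21
  n=21, num=0
  n=10, num=1
  n=5, num=2
  n=2, num=3
  n=1, num=4
  n=0, num=5

Final answer: 5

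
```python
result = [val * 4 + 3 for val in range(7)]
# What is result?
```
Trace:
  val=0
  val=1
  val=2
  val=3
  val=4
  val=5
  val=6
  result=[3, 7, 11, 15, 19, 23, 27]

Final answer: [3, 7, 11, 15, 19, 23, 27]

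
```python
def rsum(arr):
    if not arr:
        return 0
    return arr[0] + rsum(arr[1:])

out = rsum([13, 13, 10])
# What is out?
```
Call trace:
rsum(arr=[13, 13, 10])
  rsum(arr=[13, 10])
    rsum(arr=[10])
      rsum(arr=[])
      -> return 0
    -> return 10
  -> return 23
-> return 36

Final answer: 36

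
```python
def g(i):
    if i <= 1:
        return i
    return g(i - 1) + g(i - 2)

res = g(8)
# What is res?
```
Call trace (a repeated sub-call is expanded the first time; later identical calls just restate its return value):
g(i=8)
  g(i=7)
    g(i=6)
      g(i=5)
        g(i=4)
          g(i=3)
            g(i=2)
              g(i=1)
              -> return 1
              g(i=0)
              -> return 0
            -> return 1
            g(i=1)
            -> return 1
          -> return 2
          g(i=2) -> return 1  (same call as traced above)
        -> return 3
        g(i=3) -> return 2  (same call as traced above)
      -> return 5
      g(i=4) -> return 3  (same call as traced above)
    -> return 8
    g(i=5) -> return 5  (same call as traced above)
  -> return 13
  g(i=6) -> return 8  (same call as traced above)
-> return 21

Final answer: 21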